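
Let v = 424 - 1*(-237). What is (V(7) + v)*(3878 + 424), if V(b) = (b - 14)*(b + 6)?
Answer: 2452140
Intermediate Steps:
v = 661 (v = 424 + 237 = 661)
V(b) = (-14 + b)*(6 + b)
(V(7) + v)*(3878 + 424) = ((-84 + 7² - 8*7) + 661)*(3878 + 424) = ((-84 + 49 - 56) + 661)*4302 = (-91 + 661)*4302 = 570*4302 = 2452140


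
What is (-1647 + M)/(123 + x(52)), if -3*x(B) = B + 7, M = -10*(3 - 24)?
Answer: -4311/310 ≈ -13.906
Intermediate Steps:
M = 210 (M = -10*(-21) = 210)
x(B) = -7/3 - B/3 (x(B) = -(B + 7)/3 = -(7 + B)/3 = -7/3 - B/3)
(-1647 + M)/(123 + x(52)) = (-1647 + 210)/(123 + (-7/3 - 1/3*52)) = -1437/(123 + (-7/3 - 52/3)) = -1437/(123 - 59/3) = -1437/310/3 = -1437*3/310 = -4311/310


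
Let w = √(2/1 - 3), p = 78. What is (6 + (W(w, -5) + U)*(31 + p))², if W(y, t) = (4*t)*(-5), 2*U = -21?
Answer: 381147529/4 ≈ 9.5287e+7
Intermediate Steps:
U = -21/2 (U = (½)*(-21) = -21/2 ≈ -10.500)
w = I (w = √(2*1 - 3) = √(2 - 3) = √(-1) = I ≈ 1.0*I)
W(y, t) = -20*t
(6 + (W(w, -5) + U)*(31 + p))² = (6 + (-20*(-5) - 21/2)*(31 + 78))² = (6 + (100 - 21/2)*109)² = (6 + (179/2)*109)² = (6 + 19511/2)² = (19523/2)² = 381147529/4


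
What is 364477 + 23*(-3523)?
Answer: 283448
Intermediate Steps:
364477 + 23*(-3523) = 364477 - 81029 = 283448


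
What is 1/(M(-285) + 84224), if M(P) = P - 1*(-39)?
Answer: 1/83978 ≈ 1.1908e-5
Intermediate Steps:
M(P) = 39 + P (M(P) = P + 39 = 39 + P)
1/(M(-285) + 84224) = 1/((39 - 285) + 84224) = 1/(-246 + 84224) = 1/83978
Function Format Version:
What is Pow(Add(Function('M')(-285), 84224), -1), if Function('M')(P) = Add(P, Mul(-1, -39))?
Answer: Rational(1, 83978) ≈ 1.1908e-5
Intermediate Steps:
Function('M')(P) = Add(39, P) (Function('M')(P) = Add(P, 39) = Add(39, P))
Pow(Add(Function('M')(-285), 84224), -1) = Pow(Add(Add(39, -285), 84224), -1) = Pow(Add(-246, 84224), -1) = Pow(83978, -1) = Rational(1, 83978)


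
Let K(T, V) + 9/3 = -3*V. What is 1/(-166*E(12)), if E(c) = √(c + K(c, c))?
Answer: I*√3/1494 ≈ 0.0011593*I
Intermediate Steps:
K(T, V) = -3 - 3*V
E(c) = √(-3 - 2*c) (E(c) = √(c + (-3 - 3*c)) = √(-3 - 2*c))
1/(-166*E(12)) = 1/(-166*√(-3 - 2*12)) = 1/(-166*√(-3 - 24)) = 1/(-498*I*√3) = I*√3/1494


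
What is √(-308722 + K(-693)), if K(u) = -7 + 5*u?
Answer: I*√312194 ≈ 558.74*I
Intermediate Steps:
√(-308722 + K(-693)) = √(-308722 + (-7 + 5*(-693))) = √(-308722 + (-7 - 3465)) = √(-308722 - 3472) = √(-312194) = I*√312194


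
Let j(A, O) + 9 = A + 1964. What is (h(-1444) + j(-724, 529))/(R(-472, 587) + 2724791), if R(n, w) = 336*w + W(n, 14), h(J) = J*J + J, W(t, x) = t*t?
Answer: 2084923/3144807 ≈ 0.66297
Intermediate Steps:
W(t, x) = t²
h(J) = J + J² (h(J) = J² + J = J + J²)
R(n, w) = n² + 336*w (R(n, w) = 336*w + n² = n² + 336*w)
j(A, O) = 1955 + A (j(A, O) = -9 + (A + 1964) = -9 + (1964 + A) = 1955 + A)
(h(-1444) + j(-724, 529))/(R(-472, 587) + 2724791) = (-1444*(1 - 1444) + (1955 - 724))/(((-472)² + 336*587) + 2724791) = (-1444*(-1443) + 1231)/((222784 + 197232) + 2724791) = (2083692 + 1231)/(420016 + 2724791) = 2084923/3144807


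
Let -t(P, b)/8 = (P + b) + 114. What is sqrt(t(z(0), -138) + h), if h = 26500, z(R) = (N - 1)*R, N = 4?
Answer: 2*sqrt(6673) ≈ 163.38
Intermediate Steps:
z(R) = 3*R (z(R) = (4 - 1)*R = 3*R)
t(P, b) = -912 - 8*P - 8*b (t(P, b) = -8*((P + b) + 114) = -8*(114 + P + b) = -912 - 8*P - 8*b)
sqrt(t(z(0), -138) + h) = sqrt((-912 - 24*0 - 8*(-138)) + 26500) = sqrt((-912 - 8*0 + 1104) + 26500) = sqrt((-912 + 0 + 1104) + 26500) = sqrt(192 + 26500) = sqrt(26692) = 2*sqrt(6673)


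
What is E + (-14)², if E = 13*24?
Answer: 508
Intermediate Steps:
E = 312
E + (-14)² = 312 + (-14)² = 312 + 196 = 508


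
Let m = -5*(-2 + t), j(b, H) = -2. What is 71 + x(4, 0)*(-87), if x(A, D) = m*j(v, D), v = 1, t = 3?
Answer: -799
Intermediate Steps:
m = -5 (m = -5*(-2 + 3) = -5*1 = -5)
x(A, D) = 10 (x(A, D) = -5*(-2) = 10)
71 + x(4, 0)*(-87) = 71 + 10*(-87) = 71 - 870 = -799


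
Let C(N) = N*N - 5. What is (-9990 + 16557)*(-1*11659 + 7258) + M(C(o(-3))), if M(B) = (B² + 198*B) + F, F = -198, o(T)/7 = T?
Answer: -28625141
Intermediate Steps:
o(T) = 7*T
C(N) = -5 + N² (C(N) = N² - 5 = -5 + N²)
M(B) = -198 + B² + 198*B (M(B) = (B² + 198*B) - 198 = -198 + B² + 198*B)
(-9990 + 16557)*(-1*11659 + 7258) + M(C(o(-3))) = (-9990 + 16557)*(-1*11659 + 7258) + (-198 + (-5 + (7*(-3))²)² + 198*(-5 + (7*(-3))²)) = 6567*(-11659 + 7258) + (-198 + (-5 + (-21)²)² + 198*(-5 + (-21)²)) = 6567*(-4401) + (-198 + (-5 + 441)² + 198*(-5 + 441)) = -28901367 + (-198 + 436² + 198*436) = -28901367 + (-198 + 190096 + 86328) = -28901367 + 276226 = -28625141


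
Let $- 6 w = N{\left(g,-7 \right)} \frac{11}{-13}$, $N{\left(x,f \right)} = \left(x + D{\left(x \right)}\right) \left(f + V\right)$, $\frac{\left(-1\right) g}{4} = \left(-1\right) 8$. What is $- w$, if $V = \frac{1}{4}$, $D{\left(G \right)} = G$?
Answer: $\frac{792}{13} \approx 60.923$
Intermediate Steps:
$g = 32$ ($g = - 4 \left(\left(-1\right) 8\right) = \left(-4\right) \left(-8\right) = 32$)
$V = \frac{1}{4} \approx 0.25$
$N{\left(x,f \right)} = 2 x \left(\frac{1}{4} + f\right)$ ($N{\left(x,f \right)} = \left(x + x\right) \left(f + \frac{1}{4}\right) = 2 x \left(\frac{1}{4} + f\right)$)
$w = - \frac{792}{13}$ ($w = - \frac{\frac{1}{2} \cdot 32 \left(1 + 4 \left(-7\right)\right) \frac{11}{-13}}{6} = - \frac{\frac{1}{2} \cdot 32 \left(1 - 28\right) 11 \left(- \frac{1}{13}\right)}{6} = - \frac{\frac{1}{2} \cdot 32 \left(-27\right) \left(- \frac{11}{13}\right)}{6} = - \frac{\left(-432\right) \left(- \frac{11}{13}\right)}{6} = \left(- \frac{1}{6}\right) \frac{4752}{13} = - \frac{792}{13} \approx -60.923$)
$- w = \left(-1\right) \left(- \frac{792}{13}\right) = \frac{792}{13}$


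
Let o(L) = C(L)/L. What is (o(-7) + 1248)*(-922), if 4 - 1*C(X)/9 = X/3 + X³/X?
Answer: -8408640/7 ≈ -1.2012e+6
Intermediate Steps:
C(X) = 36 - 9*X² - 3*X (C(X) = 36 - 9*(X/3 + X³/X) = 36 - 9*(X*(⅓) + X²) = 36 - 9*(X/3 + X²) = 36 - 9*(X² + X/3) = 36 + (-9*X² - 3*X) = 36 - 9*X² - 3*X)
o(L) = (36 - 9*L² - 3*L)/L
(o(-7) + 1248)*(-922) = ((-3 - 9*(-7) + 36/(-7)) + 1248)*(-922) = ((-3 + 63 + 36*(-⅐)) + 1248)*(-922) = ((-3 + 63 - 36/7) + 1248)*(-922) = (384/7 + 1248)*(-922) = (9120/7)*(-922) = -8408640/7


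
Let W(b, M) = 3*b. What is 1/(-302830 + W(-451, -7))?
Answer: -1/304183 ≈ -3.2875e-6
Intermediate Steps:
1/(-302830 + W(-451, -7)) = 1/(-302830 + 3*(-451)) = 1/(-302830 - 1353) = 1/(-304183) = -1/304183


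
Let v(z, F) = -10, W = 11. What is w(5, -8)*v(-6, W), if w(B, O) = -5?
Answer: 50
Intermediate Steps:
w(5, -8)*v(-6, W) = -5*(-10) = 50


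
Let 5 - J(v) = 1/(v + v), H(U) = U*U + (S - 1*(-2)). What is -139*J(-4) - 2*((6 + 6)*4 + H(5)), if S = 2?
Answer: -6931/8 ≈ -866.38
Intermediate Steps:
H(U) = 4 + U² (H(U) = U*U + (2 - 1*(-2)) = U² + (2 + 2) = U² + 4 = 4 + U²)
J(v) = 5 - 1/(2*v) (J(v) = 5 - 1/(v + v) = 5 - 1/(2*v))
-139*J(-4) - 2*((6 + 6)*4 + H(5)) = -139*(5 - ½/(-4)) - 2*((6 + 6)*4 + (4 + 5²)) = -139*(5 - ½*(-¼)) - 2*(12*4 + (4 + 25)) = -139*(5 + ⅛) - 2*(48 + 29) = -139*41/8 - 2*77 = -5699/8 - 154 = -6931/8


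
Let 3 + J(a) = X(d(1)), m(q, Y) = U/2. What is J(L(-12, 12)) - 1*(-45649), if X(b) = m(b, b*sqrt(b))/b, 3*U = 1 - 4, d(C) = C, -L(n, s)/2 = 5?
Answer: 91291/2 ≈ 45646.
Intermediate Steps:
L(n, s) = -10 (L(n, s) = -2*5 = -10)
U = -1 (U = (1 - 4)/3 = (1/3)*(-3) = -1)
m(q, Y) = -1/2
X(b) = -1/(2*b)
J(a) = -7/2 (J(a) = -3 - 1/2/1 = -3 - 1/2*1 = -3 - 1/2 = -7/2)
J(L(-12, 12)) - 1*(-45649) = -7/2 - 1*(-45649) = -7/2 + 45649 = 91291/2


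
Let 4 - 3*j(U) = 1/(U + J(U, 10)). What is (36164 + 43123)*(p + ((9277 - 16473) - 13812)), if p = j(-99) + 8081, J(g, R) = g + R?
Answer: -192669392175/188 ≈ -1.0248e+9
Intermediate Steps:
J(g, R) = R + g
j(U) = 4/3 - 1/(3*(10 + 2*U)) (j(U) = 4/3 - 1/(3*(U + (10 + U))) = 4/3 - 1/(3*(10 + 2*U)))
p = 1519479/188 (p = (39 + 8*(-99))/(6*(5 - 99)) + 8081 = (⅙)*(39 - 792)/(-94) + 8081 = (⅙)*(-1/94)*(-753) + 8081 = 251/188 + 8081 = 1519479/188 ≈ 8082.3)
(36164 + 43123)*(p + ((9277 - 16473) - 13812)) = (36164 + 43123)*(1519479/188 + ((9277 - 16473) - 13812)) = 79287*(1519479/188 + (-7196 - 13812)) = 79287*(1519479/188 - 21008) = 79287*(-2430025/188) = -192669392175/188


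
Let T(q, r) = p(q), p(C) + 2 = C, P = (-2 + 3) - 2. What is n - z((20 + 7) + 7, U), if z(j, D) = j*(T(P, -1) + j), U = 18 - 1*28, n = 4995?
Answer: 3941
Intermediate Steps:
P = -1 (P = 1 - 2 = -1)
p(C) = -2 + C
T(q, r) = -2 + q
U = -10 (U = 18 - 28 = -10)
z(j, D) = j*(-3 + j) (z(j, D) = j*((-2 - 1) + j) = j*(-3 + j))
n - z((20 + 7) + 7, U) = 4995 - ((20 + 7) + 7)*(-3 + ((20 + 7) + 7)) = 4995 - (27 + 7)*(-3 + (27 + 7)) = 4995 - 34*(-3 + 34) = 4995 - 34*31 = 4995 - 1*1054 = 4995 - 1054 = 3941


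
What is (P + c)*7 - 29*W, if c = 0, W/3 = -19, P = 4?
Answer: 1681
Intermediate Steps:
W = -57 (W = 3*(-19) = -57)
(P + c)*7 - 29*W = (4 + 0)*7 - 29*(-57) = 4*7 + 1653 = 28 + 1653 = 1681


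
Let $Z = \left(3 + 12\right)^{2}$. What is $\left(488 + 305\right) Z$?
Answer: $178425$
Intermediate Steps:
$Z = 225$ ($Z = 15^{2} = 225$)
$\left(488 + 305\right) Z = \left(488 + 305\right) 225 = 793 \cdot 225 = 178425$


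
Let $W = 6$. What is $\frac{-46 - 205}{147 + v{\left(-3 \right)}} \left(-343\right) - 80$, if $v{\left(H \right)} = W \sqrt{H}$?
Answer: $\frac{3639437}{7239} - \frac{172186 i \sqrt{3}}{7239} \approx 502.75 - 41.198 i$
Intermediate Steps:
$v{\left(H \right)} = 6 \sqrt{H}$
$\frac{-46 - 205}{147 + v{\left(-3 \right)}} \left(-343\right) - 80 = \frac{-46 - 205}{147 + 6 \sqrt{-3}} \left(-343\right) - 80 = - \frac{251}{147 + 6 i \sqrt{3}} \left(-343\right) - 80 = \frac{86093}{147 + 6 i \sqrt{3}} - 80 = -80 + \frac{86093}{147 + 6 i \sqrt{3}}$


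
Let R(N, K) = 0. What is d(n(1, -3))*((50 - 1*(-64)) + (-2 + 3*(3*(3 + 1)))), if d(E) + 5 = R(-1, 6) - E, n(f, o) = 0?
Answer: -740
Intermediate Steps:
d(E) = -5 - E (d(E) = -5 + (0 - E) = -5 - E)
d(n(1, -3))*((50 - 1*(-64)) + (-2 + 3*(3*(3 + 1)))) = (-5 - 1*0)*((50 - 1*(-64)) + (-2 + 3*(3*(3 + 1)))) = (-5 + 0)*((50 + 64) + (-2 + 3*(3*4))) = -5*(114 + (-2 + 3*12)) = -5*(114 + (-2 + 36)) = -5*(114 + 34) = -5*148 = -740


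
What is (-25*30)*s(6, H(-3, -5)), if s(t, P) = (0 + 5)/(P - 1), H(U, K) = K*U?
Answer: -1875/7 ≈ -267.86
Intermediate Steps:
s(t, P) = 5/(-1 + P)
(-25*30)*s(6, H(-3, -5)) = (-25*30)*(5/(-1 - 5*(-3))) = -3750/(-1 + 15) = -3750/14 = -750*5/14 = -1875/7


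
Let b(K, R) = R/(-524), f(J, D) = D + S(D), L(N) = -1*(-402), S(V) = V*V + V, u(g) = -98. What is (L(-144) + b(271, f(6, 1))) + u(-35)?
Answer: 159293/524 ≈ 303.99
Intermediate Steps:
S(V) = V + V² (S(V) = V² + V = V + V²)
L(N) = 402
f(J, D) = D + D*(1 + D)
b(K, R) = -R/524 (b(K, R) = R*(-1/524) = -R/524)
(L(-144) + b(271, f(6, 1))) + u(-35) = (402 - (2 + 1)/524) - 98 = (402 - 3/524) - 98 = 210645/524 - 98 = 159293/524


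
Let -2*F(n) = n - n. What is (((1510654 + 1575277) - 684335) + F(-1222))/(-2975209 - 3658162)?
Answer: -2401596/6633371 ≈ -0.36205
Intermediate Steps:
F(n) = 0 (F(n) = -(n - n)/2 = -½*0 = 0)
(((1510654 + 1575277) - 684335) + F(-1222))/(-2975209 - 3658162) = (((1510654 + 1575277) - 684335) + 0)/(-2975209 - 3658162) = ((3085931 - 684335) + 0)/(-6633371) = (2401596 + 0)*(-1/6633371) = 2401596*(-1/6633371) = -2401596/6633371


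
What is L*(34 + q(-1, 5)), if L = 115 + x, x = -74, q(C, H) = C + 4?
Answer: 1517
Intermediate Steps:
q(C, H) = 4 + C
L = 41 (L = 115 - 74 = 41)
L*(34 + q(-1, 5)) = 41*(34 + (4 - 1)) = 41*(34 + 3) = 41*37 = 1517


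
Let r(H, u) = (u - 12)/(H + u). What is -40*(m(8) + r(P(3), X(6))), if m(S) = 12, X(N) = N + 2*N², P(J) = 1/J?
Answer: -24144/47 ≈ -513.70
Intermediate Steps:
r(H, u) = (-12 + u)/(H + u)
-40*(m(8) + r(P(3), X(6))) = -40*(12 + (-12 + 6*(1 + 2*6))/(1/3 + 6*(1 + 2*6))) = -40*(12 + (-12 + 6*(1 + 12))/(⅓ + 6*(1 + 12))) = -40*(12 + (-12 + 6*13)/(⅓ + 6*13)) = -40*(12 + (-12 + 78)/(⅓ + 78)) = -40*(12 + 66/(235/3)) = -40*(12 + (3/235)*66) = -40*(12 + 198/235) = -40*3018/235 = -24144/47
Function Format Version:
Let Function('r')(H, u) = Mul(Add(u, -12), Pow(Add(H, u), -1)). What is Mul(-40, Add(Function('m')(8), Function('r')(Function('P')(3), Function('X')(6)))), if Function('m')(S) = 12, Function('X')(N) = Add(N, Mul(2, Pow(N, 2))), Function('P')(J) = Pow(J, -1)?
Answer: Rational(-24144, 47) ≈ -513.70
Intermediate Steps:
Function('r')(H, u) = Mul(Pow(Add(H, u), -1), Add(-12, u)) (Function('r')(H, u) = Mul(Add(-12, u), Pow(Add(H, u), -1)) = Mul(Pow(Add(H, u), -1), Add(-12, u)))
Mul(-40, Add(Function('m')(8), Function('r')(Function('P')(3), Function('X')(6)))) = Mul(-40, Add(12, Mul(Pow(Add(Pow(3, -1), Mul(6, Add(1, Mul(2, 6)))), -1), Add(-12, Mul(6, Add(1, Mul(2, 6))))))) = Mul(-40, Add(12, Mul(Pow(Add(Rational(1, 3), Mul(6, Add(1, 12))), -1), Add(-12, Mul(6, Add(1, 12)))))) = Mul(-40, Add(12, Mul(Pow(Add(Rational(1, 3), Mul(6, 13)), -1), Add(-12, Mul(6, 13))))) = Mul(-40, Add(12, Mul(Pow(Add(Rational(1, 3), 78), -1), Add(-12, 78)))) = Mul(-40, Add(12, Mul(Pow(Rational(235, 3), -1), 66))) = Mul(-40, Add(12, Mul(Rational(3, 235), 66))) = Mul(-40, Add(12, Rational(198, 235))) = Mul(-40, Rational(3018, 235)) = Rational(-24144, 47)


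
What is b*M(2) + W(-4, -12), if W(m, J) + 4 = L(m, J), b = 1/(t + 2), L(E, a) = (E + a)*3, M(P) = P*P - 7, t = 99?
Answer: -5255/101 ≈ -52.030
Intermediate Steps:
M(P) = -7 + P² (M(P) = P² - 7 = -7 + P²)
L(E, a) = 3*E + 3*a
b = 1/101 (b = 1/(99 + 2) = 1/101 ≈ 0.0099010)
W(m, J) = -4 + 3*J + 3*m (W(m, J) = -4 + (3*m + 3*J) = -4 + (3*J + 3*m) = -4 + 3*J + 3*m)
b*M(2) + W(-4, -12) = (-7 + 2²)/101 + (-4 + 3*(-12) + 3*(-4)) = (-7 + 4)/101 + (-4 - 36 - 12) = (1/101)*(-3) - 52 = -3/101 - 52 = -5255/101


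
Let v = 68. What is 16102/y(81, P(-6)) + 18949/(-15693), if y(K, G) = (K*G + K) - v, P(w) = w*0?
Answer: 252442349/204009 ≈ 1237.4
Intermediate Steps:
P(w) = 0
y(K, G) = -68 + K + G*K (y(K, G) = (K*G + K) - 1*68 = (G*K + K) - 68 = (K + G*K) - 68 = -68 + K + G*K)
16102/y(81, P(-6)) + 18949/(-15693) = 16102/(-68 + 81 + 0*81) + 18949/(-15693) = 16102/(-68 + 81 + 0) + 18949*(-1/15693) = 16102/13 - 18949/15693 = 252442349/204009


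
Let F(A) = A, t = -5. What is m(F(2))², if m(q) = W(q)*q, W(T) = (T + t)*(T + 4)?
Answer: 1296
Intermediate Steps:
W(T) = (-5 + T)*(4 + T) (W(T) = (T - 5)*(T + 4) = (-5 + T)*(4 + T))
m(q) = q*(-20 + q² - q) (m(q) = (-20 + q² - q)*q = q*(-20 + q² - q))
m(F(2))² = (2*(-20 + 2² - 1*2))² = (2*(-20 + 4 - 2))² = (2*(-18))² = (-36)² = 1296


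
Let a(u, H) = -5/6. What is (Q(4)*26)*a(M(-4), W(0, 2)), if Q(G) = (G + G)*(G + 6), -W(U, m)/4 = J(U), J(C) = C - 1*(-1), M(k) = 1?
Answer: -5200/3 ≈ -1733.3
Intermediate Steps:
J(C) = 1 + C (J(C) = C + 1 = 1 + C)
W(U, m) = -4 - 4*U (W(U, m) = -4*(1 + U) = -4 - 4*U)
Q(G) = 2*G*(6 + G) (Q(G) = (2*G)*(6 + G) = 2*G*(6 + G))
a(u, H) = -⅚ (a(u, H) = -5*⅙ = -⅚)
(Q(4)*26)*a(M(-4), W(0, 2)) = ((2*4*(6 + 4))*26)*(-⅚) = ((2*4*10)*26)*(-⅚) = (80*26)*(-⅚) = 2080*(-⅚) = -5200/3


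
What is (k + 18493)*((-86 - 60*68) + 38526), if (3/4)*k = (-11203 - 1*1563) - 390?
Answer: 98097800/3 ≈ 3.2699e+7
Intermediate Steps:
k = -52624/3 (k = 4*((-11203 - 1*1563) - 390)/3 = 4*((-11203 - 1563) - 390)/3 = 4*(-12766 - 390)/3 = (4/3)*(-13156) = -52624/3 ≈ -17541.)
(k + 18493)*((-86 - 60*68) + 38526) = (-52624/3 + 18493)*((-86 - 60*68) + 38526) = 2855*((-86 - 4080) + 38526)/3 = 2855*(-4166 + 38526)/3 = (2855/3)*34360 = 98097800/3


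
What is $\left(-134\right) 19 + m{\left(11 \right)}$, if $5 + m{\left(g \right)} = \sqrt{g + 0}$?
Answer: $-2551 + \sqrt{11} \approx -2547.7$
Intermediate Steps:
$m{\left(g \right)} = -5 + \sqrt{g}$ ($m{\left(g \right)} = -5 + \sqrt{g + 0} = -5 + \sqrt{g}$)
$\left(-134\right) 19 + m{\left(11 \right)} = \left(-134\right) 19 - \left(5 - \sqrt{11}\right) = -2546 - \left(5 - \sqrt{11}\right) = -2551 + \sqrt{11}$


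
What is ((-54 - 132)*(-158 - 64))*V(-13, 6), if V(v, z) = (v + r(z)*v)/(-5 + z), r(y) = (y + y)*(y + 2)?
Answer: -52069212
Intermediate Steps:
r(y) = 2*y*(2 + y) (r(y) = (2*y)*(2 + y) = 2*y*(2 + y))
V(v, z) = (v + 2*v*z*(2 + z))/(-5 + z) (V(v, z) = (v + (2*z*(2 + z))*v)/(-5 + z) = (v + 2*v*z*(2 + z))/(-5 + z))
((-54 - 132)*(-158 - 64))*V(-13, 6) = ((-54 - 132)*(-158 - 64))*(-13*(1 + 2*6*(2 + 6))/(-5 + 6)) = (-186*(-222))*(-13*(1 + 2*6*8)/1) = 41292*(-13*1*(1 + 96)) = 41292*(-13*1*97) = 41292*(-1261) = -52069212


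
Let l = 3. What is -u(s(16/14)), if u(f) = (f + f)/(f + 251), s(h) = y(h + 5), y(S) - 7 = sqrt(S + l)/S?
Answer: -1669423/30769097 - 43172*sqrt(7)/30769097 ≈ -0.057969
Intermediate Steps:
y(S) = 7 + sqrt(3 + S)/S (y(S) = 7 + sqrt(S + 3)/S = 7 + sqrt(3 + S)/S)
s(h) = 7 + sqrt(8 + h)/(5 + h) (s(h) = 7 + sqrt(3 + (h + 5))/(h + 5) = 7 + sqrt(3 + (5 + h))/(5 + h) = 7 + sqrt(8 + h)/(5 + h))
u(f) = 2*f/(251 + f) (u(f) = (2*f)/(251 + f) = 2*f/(251 + f))
-u(s(16/14)) = -2*(35 + sqrt(8 + 16/14) + 7*(16/14))/(5 + 16/14)/(251 + (35 + sqrt(8 + 16/14) + 7*(16/14))/(5 + 16/14)) = -2*(35 + sqrt(8 + 16*(1/14)) + 7*(16*(1/14)))/(5 + 16*(1/14))/(251 + (35 + sqrt(8 + 16*(1/14)) + 7*(16*(1/14)))/(5 + 16*(1/14))) = -2*(35 + sqrt(8 + 8/7) + 7*(8/7))/(5 + 8/7)/(251 + (35 + sqrt(8 + 8/7) + 7*(8/7))/(5 + 8/7)) = -2*(35 + sqrt(64/7) + 8)/(43/7)/(251 + (35 + sqrt(64/7) + 8)/(43/7)) = -2*7*(35 + 8*sqrt(7)/7 + 8)/43/(251 + 7*(35 + 8*sqrt(7)/7 + 8)/43) = -2*7*(43 + 8*sqrt(7)/7)/43/(251 + 7*(43 + 8*sqrt(7)/7)/43) = -2*(7 + 8*sqrt(7)/43)/(251 + (7 + 8*sqrt(7)/43)) = -2*(7 + 8*sqrt(7)/43)/(258 + 8*sqrt(7)/43)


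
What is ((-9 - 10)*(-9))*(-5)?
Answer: -855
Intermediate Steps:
((-9 - 10)*(-9))*(-5) = -19*(-9)*(-5) = 171*(-5) = -855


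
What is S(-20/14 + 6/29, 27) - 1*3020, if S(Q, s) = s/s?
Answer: -3019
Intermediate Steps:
S(Q, s) = 1
S(-20/14 + 6/29, 27) - 1*3020 = 1 - 1*3020 = 1 - 3020 = -3019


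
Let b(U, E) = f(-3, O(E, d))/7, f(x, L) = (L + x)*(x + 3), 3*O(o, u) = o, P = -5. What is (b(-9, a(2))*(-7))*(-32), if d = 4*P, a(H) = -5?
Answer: 0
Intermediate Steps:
d = -20 (d = 4*(-5) = -20)
O(o, u) = o/3
f(x, L) = (3 + x)*(L + x) (f(x, L) = (L + x)*(3 + x) = (3 + x)*(L + x))
b(U, E) = 0 (b(U, E) = ((-3)**2 + 3*(E/3) + 3*(-3) + (E/3)*(-3))/7 = (9 + E - 9 - E)*(1/7) = 0*(1/7) = 0)
(b(-9, a(2))*(-7))*(-32) = (0*(-7))*(-32) = 0*(-32) = 0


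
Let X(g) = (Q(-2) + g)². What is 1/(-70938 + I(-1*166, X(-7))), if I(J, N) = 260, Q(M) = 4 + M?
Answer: -1/70678 ≈ -1.4149e-5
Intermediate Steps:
X(g) = (2 + g)² (X(g) = ((4 - 2) + g)² = (2 + g)²)
1/(-70938 + I(-1*166, X(-7))) = 1/(-70938 + 260) = 1/(-70678) = -1/70678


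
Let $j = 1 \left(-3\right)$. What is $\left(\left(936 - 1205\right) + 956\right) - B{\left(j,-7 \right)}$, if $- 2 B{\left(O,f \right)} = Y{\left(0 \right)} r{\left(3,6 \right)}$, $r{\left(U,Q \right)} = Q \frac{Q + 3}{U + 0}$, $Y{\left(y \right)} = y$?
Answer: $687$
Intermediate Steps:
$j = -3$
$r{\left(U,Q \right)} = \frac{Q \left(3 + Q\right)}{U}$ ($r{\left(U,Q \right)} = Q \frac{3 + Q}{U} = \frac{Q \left(3 + Q\right)}{U}$)
$B{\left(O,f \right)} = 0$ ($B{\left(O,f \right)} = - \frac{0 \frac{6 \left(3 + 6\right)}{3}}{2} = - \frac{0 \cdot 6 \cdot \frac{1}{3} \cdot 9}{2} = - \frac{0 \cdot 18}{2} = \left(- \frac{1}{2}\right) 0 = 0$)
$\left(\left(936 - 1205\right) + 956\right) - B{\left(j,-7 \right)} = \left(\left(936 - 1205\right) + 956\right) - 0 = \left(-269 + 956\right) + 0 = 687 + 0 = 687$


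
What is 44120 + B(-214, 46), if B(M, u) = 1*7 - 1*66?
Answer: 44061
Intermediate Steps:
B(M, u) = -59 (B(M, u) = 7 - 66 = -59)
44120 + B(-214, 46) = 44120 - 59 = 44061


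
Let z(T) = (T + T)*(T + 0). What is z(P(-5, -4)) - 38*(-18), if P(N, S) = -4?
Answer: 716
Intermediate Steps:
z(T) = 2*T² (z(T) = (2*T)*T = 2*T²)
z(P(-5, -4)) - 38*(-18) = 2*(-4)² - 38*(-18) = 2*16 + 684 = 32 + 684 = 716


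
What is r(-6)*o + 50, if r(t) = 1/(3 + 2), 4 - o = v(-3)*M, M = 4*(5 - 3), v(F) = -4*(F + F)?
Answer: 62/5 ≈ 12.400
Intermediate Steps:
v(F) = -8*F
M = 8 (M = 4*2 = 8)
o = -188 (o = 4 - (-8*(-3))*8 = 4 - 24*8 = 4 - 1*192 = 4 - 192 = -188)
r(t) = 1/5
r(-6)*o + 50 = (1/5)*(-188) + 50 = -188/5 + 50 = 62/5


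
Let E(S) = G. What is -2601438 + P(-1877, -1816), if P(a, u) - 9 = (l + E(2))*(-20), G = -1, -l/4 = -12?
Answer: -2602369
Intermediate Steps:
l = 48 (l = -4*(-12) = 48)
E(S) = -1
P(a, u) = -931 (P(a, u) = 9 + (48 - 1)*(-20) = 9 + 47*(-20) = 9 - 940 = -931)
-2601438 + P(-1877, -1816) = -2601438 - 931 = -2602369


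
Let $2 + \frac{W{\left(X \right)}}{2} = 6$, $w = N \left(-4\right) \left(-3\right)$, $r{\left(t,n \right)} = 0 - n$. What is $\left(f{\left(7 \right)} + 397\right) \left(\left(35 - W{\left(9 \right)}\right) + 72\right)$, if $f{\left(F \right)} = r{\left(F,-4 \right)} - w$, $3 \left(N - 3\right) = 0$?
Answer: $36135$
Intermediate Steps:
$r{\left(t,n \right)} = - n$
$N = 3$ ($N = 3 + \frac{1}{3} \cdot 0 = 3 + 0 = 3$)
$w = 36$ ($w = 3 \left(-4\right) \left(-3\right) = \left(-12\right) \left(-3\right) = 36$)
$W{\left(X \right)} = 8$ ($W{\left(X \right)} = -4 + 2 \cdot 6 = -4 + 12 = 8$)
$f{\left(F \right)} = -32$ ($f{\left(F \right)} = \left(-1\right) \left(-4\right) - 36 = 4 - 36 = -32$)
$\left(f{\left(7 \right)} + 397\right) \left(\left(35 - W{\left(9 \right)}\right) + 72\right) = \left(-32 + 397\right) \left(\left(35 - 8\right) + 72\right) = 365 \left(\left(35 - 8\right) + 72\right) = 365 \left(27 + 72\right) = 365 \cdot 99 = 36135$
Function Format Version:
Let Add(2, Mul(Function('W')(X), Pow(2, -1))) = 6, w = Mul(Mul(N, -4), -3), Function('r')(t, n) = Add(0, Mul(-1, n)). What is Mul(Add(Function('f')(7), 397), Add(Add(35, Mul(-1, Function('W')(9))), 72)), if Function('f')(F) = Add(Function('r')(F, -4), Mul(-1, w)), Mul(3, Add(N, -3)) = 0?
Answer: 36135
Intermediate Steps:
Function('r')(t, n) = Mul(-1, n)
N = 3 (N = Add(3, Mul(Rational(1, 3), 0)) = Add(3, 0) = 3)
w = 36 (w = Mul(Mul(3, -4), -3) = Mul(-12, -3) = 36)
Function('W')(X) = 8 (Function('W')(X) = Add(-4, Mul(2, 6)) = Add(-4, 12) = 8)
Function('f')(F) = -32 (Function('f')(F) = Add(Mul(-1, -4), Mul(-1, 36)) = Add(4, -36) = -32)
Mul(Add(Function('f')(7), 397), Add(Add(35, Mul(-1, Function('W')(9))), 72)) = Mul(Add(-32, 397), Add(Add(35, Mul(-1, 8)), 72)) = Mul(365, Add(Add(35, -8), 72)) = Mul(365, Add(27, 72)) = Mul(365, 99) = 36135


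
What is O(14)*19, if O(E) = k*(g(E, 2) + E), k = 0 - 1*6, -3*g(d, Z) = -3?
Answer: -1710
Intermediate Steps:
g(d, Z) = 1 (g(d, Z) = -⅓*(-3) = 1)
k = -6 (k = 0 - 6 = -6)
O(E) = -6 - 6*E (O(E) = -6*(1 + E) = -6 - 6*E)
O(14)*19 = (-6 - 6*14)*19 = (-6 - 84)*19 = -90*19 = -1710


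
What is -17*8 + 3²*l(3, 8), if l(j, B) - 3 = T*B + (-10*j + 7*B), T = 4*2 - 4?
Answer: 413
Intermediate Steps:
T = 4 (T = 8 - 4 = 4)
l(j, B) = 3 - 10*j + 11*B (l(j, B) = 3 + (4*B + (-10*j + 7*B)) = 3 + (-10*j + 11*B) = 3 - 10*j + 11*B)
-17*8 + 3²*l(3, 8) = -17*8 + 3²*(3 - 10*3 + 11*8) = -136 + 9*(3 - 30 + 88) = -136 + 9*61 = -136 + 549 = 413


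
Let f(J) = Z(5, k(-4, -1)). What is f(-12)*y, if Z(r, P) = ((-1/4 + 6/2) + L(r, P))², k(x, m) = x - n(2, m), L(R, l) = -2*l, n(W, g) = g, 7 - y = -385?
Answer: 60025/2 ≈ 30013.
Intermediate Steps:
y = 392 (y = 7 - 1*(-385) = 7 + 385 = 392)
k(x, m) = x - m
Z(r, P) = (11/4 - 2*P)² (Z(r, P) = ((-1/4 + 6/2) - 2*P)² = ((-1*¼ + 6*(½)) - 2*P)² = ((-¼ + 3) - 2*P)² = (11/4 - 2*P)²)
f(J) = 1225/16 (f(J) = (11 - 8*(-4 - 1*(-1)))²/16 = (11 - 8*(-4 + 1))²/16 = (11 - 8*(-3))²/16 = (11 + 24)²/16 = (1/16)*35² = (1/16)*1225 = 1225/16)
f(-12)*y = (1225/16)*392 = 60025/2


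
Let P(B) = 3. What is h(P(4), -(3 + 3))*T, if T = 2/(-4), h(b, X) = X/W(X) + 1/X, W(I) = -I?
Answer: 7/12 ≈ 0.58333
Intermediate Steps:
h(b, X) = -1 + 1/X (h(b, X) = X/((-X)) + 1/X = X*(-1/X) + 1/X = -1 + 1/X)
T = -1/2 (T = 2*(-1/4) = -1/2 ≈ -0.50000)
h(P(4), -(3 + 3))*T = ((1 - (-1)*(3 + 3))/((-(3 + 3))))*(-1/2) = ((1 - (-1)*6)/((-1*6)))*(-1/2) = ((1 - 1*(-6))/(-6))*(-1/2) = -(1 + 6)/6*(-1/2) = -1/6*7*(-1/2) = -7/6*(-1/2) = 7/12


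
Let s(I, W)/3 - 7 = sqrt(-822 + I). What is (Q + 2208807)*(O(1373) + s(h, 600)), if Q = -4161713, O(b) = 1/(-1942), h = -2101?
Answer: -39820729793/971 - 5858718*I*sqrt(2923) ≈ -4.101e+7 - 3.1675e+8*I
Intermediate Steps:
O(b) = -1/1942
s(I, W) = 21 + 3*sqrt(-822 + I)
(Q + 2208807)*(O(1373) + s(h, 600)) = (-4161713 + 2208807)*(-1/1942 + (21 + 3*sqrt(-822 - 2101))) = -1952906*(-1/1942 + (21 + 3*sqrt(-2923))) = -1952906*(-1/1942 + (21 + 3*(I*sqrt(2923)))) = -1952906*(-1/1942 + (21 + 3*I*sqrt(2923))) = -1952906*(40781/1942 + 3*I*sqrt(2923)) = -39820729793/971 - 5858718*I*sqrt(2923)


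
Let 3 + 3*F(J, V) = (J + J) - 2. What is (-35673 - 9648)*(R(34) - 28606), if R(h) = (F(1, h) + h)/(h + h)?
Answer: 88157276175/68 ≈ 1.2964e+9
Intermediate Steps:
F(J, V) = -5/3 + 2*J/3 (F(J, V) = -1 + ((J + J) - 2)/3 = -1 + (2*J - 2)/3 = -1 + (-2 + 2*J)/3 = -1 + (-⅔ + 2*J/3) = -5/3 + 2*J/3)
R(h) = (-1 + h)/(2*h) (R(h) = ((-5/3 + (⅔)*1) + h)/(h + h) = ((-5/3 + ⅔) + h)/((2*h)) = (-1 + h)*(1/(2*h)) = (-1 + h)/(2*h))
(-35673 - 9648)*(R(34) - 28606) = (-35673 - 9648)*((½)*(-1 + 34)/34 - 28606) = -45321*((½)*(1/34)*33 - 28606) = -45321*(33/68 - 28606) = -45321*(-1945175/68) = 88157276175/68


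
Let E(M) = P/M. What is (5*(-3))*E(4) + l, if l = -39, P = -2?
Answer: -63/2 ≈ -31.500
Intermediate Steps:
E(M) = -2/M
(5*(-3))*E(4) + l = (5*(-3))*(-2/4) - 39 = -(-30)/4 - 39 = -15*(-½) - 39 = 15/2 - 39 = -63/2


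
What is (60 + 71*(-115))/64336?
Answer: -8105/64336 ≈ -0.12598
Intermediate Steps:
(60 + 71*(-115))/64336 = (60 - 8165)*(1/64336) = -8105*1/64336 = -8105/64336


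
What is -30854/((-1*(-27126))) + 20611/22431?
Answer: -22165348/101410551 ≈ -0.21857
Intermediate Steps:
-30854/((-1*(-27126))) + 20611/22431 = -30854/27126 + 20611*(1/22431) = -30854*1/27126 + 20611/22431 = -15427/13563 + 20611/22431 = -22165348/101410551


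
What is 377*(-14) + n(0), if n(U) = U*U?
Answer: -5278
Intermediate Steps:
n(U) = U²
377*(-14) + n(0) = 377*(-14) + 0² = -5278 + 0 = -5278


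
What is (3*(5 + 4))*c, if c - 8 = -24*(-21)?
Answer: 13824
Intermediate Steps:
c = 512 (c = 8 - 24*(-21) = 8 + 504 = 512)
(3*(5 + 4))*c = (3*(5 + 4))*512 = (3*9)*512 = 27*512 = 13824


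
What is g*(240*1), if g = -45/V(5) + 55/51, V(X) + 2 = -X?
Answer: 214400/119 ≈ 1801.7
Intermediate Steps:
V(X) = -2 - X
g = 2680/357 (g = -45/(-2 - 1*5) + 55/51 = -45/(-2 - 5) + 55*(1/51) = -45/(-7) + 55/51 = -45*(-⅐) + 55/51 = 45/7 + 55/51 = 2680/357 ≈ 7.5070)
g*(240*1) = 2680*(240*1)/357 = (2680/357)*240 = 214400/119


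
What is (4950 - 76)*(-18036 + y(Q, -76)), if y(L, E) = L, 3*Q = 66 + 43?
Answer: -263191126/3 ≈ -8.7730e+7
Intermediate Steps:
Q = 109/3 (Q = (66 + 43)/3 = (⅓)*109 = 109/3 ≈ 36.333)
(4950 - 76)*(-18036 + y(Q, -76)) = (4950 - 76)*(-18036 + 109/3) = 4874*(-53999/3) = -263191126/3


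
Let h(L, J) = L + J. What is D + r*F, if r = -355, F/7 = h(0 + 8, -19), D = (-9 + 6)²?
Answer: 27344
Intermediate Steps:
h(L, J) = J + L
D = 9 (D = (-3)² = 9)
F = -77 (F = 7*(-19 + (0 + 8)) = 7*(-19 + 8) = 7*(-11) = -77)
D + r*F = 9 - 355*(-77) = 9 + 27335 = 27344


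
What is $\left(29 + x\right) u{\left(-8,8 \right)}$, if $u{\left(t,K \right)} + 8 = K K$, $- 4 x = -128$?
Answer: $3416$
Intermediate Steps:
$x = 32$ ($x = \left(- \frac{1}{4}\right) \left(-128\right) = 32$)
$u{\left(t,K \right)} = -8 + K^{2}$ ($u{\left(t,K \right)} = -8 + K K = -8 + K^{2}$)
$\left(29 + x\right) u{\left(-8,8 \right)} = \left(29 + 32\right) \left(-8 + 8^{2}\right) = 61 \left(-8 + 64\right) = 61 \cdot 56 = 3416$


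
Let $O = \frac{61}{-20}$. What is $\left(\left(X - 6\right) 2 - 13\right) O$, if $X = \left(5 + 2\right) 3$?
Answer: $- \frac{1037}{20} \approx -51.85$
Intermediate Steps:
$O = - \frac{61}{20}$ ($O = 61 \left(- \frac{1}{20}\right) = - \frac{61}{20} \approx -3.05$)
$X = 21$ ($X = 7 \cdot 3 = 21$)
$\left(\left(X - 6\right) 2 - 13\right) O = \left(\left(21 - 6\right) 2 - 13\right) \left(- \frac{61}{20}\right) = \left(15 \cdot 2 - 13\right) \left(- \frac{61}{20}\right) = \left(30 - 13\right) \left(- \frac{61}{20}\right) = 17 \left(- \frac{61}{20}\right) = - \frac{1037}{20}$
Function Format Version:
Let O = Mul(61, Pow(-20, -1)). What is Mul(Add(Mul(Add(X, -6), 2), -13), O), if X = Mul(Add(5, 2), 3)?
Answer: Rational(-1037, 20) ≈ -51.850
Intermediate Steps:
O = Rational(-61, 20) (O = Mul(61, Rational(-1, 20)) = Rational(-61, 20) ≈ -3.0500)
X = 21 (X = Mul(7, 3) = 21)
Mul(Add(Mul(Add(X, -6), 2), -13), O) = Mul(Add(Mul(Add(21, -6), 2), -13), Rational(-61, 20)) = Mul(Add(Mul(15, 2), -13), Rational(-61, 20)) = Mul(Add(30, -13), Rational(-61, 20)) = Mul(17, Rational(-61, 20)) = Rational(-1037, 20)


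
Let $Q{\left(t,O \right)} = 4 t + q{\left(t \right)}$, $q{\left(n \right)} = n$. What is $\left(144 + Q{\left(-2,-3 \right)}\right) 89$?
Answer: $11926$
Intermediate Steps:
$Q{\left(t,O \right)} = 5 t$ ($Q{\left(t,O \right)} = 4 t + t = 5 t$)
$\left(144 + Q{\left(-2,-3 \right)}\right) 89 = \left(144 + 5 \left(-2\right)\right) 89 = \left(144 - 10\right) 89 = 134 \cdot 89 = 11926$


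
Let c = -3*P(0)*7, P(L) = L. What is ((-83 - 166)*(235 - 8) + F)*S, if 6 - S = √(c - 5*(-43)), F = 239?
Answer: -337704 + 56284*√215 ≈ 4.8758e+5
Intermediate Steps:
c = 0 (c = -3*0*7 = 0*7 = 0)
S = 6 - √215 (S = 6 - √(0 - 5*(-43)) = 6 - √(0 + 215) = 6 - √215 ≈ -8.6629)
((-83 - 166)*(235 - 8) + F)*S = ((-83 - 166)*(235 - 8) + 239)*(6 - √215) = (-249*227 + 239)*(6 - √215) = (-56523 + 239)*(6 - √215) = -56284*(6 - √215) = -337704 + 56284*√215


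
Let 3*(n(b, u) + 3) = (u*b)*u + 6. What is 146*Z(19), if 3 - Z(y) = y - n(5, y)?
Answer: 256084/3 ≈ 85361.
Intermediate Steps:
n(b, u) = -1 + b*u²/3 (n(b, u) = -3 + ((u*b)*u + 6)/3 = -3 + ((b*u)*u + 6)/3 = -3 + (b*u² + 6)/3 = -3 + (6 + b*u²)/3 = -3 + (2 + b*u²/3) = -1 + b*u²/3)
Z(y) = 2 - y + 5*y²/3 (Z(y) = 3 - (y - (-1 + (⅓)*5*y²)) = 3 - (y - (-1 + 5*y²/3)) = 3 - (y + (1 - 5*y²/3)) = 3 - (1 + y - 5*y²/3) = 3 + (-1 - y + 5*y²/3) = 2 - y + 5*y²/3)
146*Z(19) = 146*(2 - 1*19 + (5/3)*19²) = 146*(2 - 19 + (5/3)*361) = 146*(2 - 19 + 1805/3) = 146*(1754/3) = 256084/3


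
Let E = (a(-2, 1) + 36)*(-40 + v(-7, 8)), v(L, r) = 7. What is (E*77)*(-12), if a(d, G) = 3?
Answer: 1189188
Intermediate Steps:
E = -1287 (E = (3 + 36)*(-40 + 7) = 39*(-33) = -1287)
(E*77)*(-12) = -1287*77*(-12) = -99099*(-12) = 1189188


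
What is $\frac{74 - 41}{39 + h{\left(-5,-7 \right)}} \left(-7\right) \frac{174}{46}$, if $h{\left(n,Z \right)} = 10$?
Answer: $- \frac{2871}{161} \approx -17.832$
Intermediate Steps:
$\frac{74 - 41}{39 + h{\left(-5,-7 \right)}} \left(-7\right) \frac{174}{46} = \frac{74 - 41}{39 + 10} \left(-7\right) \frac{174}{46} = \frac{33}{49} \left(-7\right) 174 \cdot \frac{1}{46} = 33 \cdot \frac{1}{49} \left(-7\right) \frac{87}{23} = \frac{33}{49} \left(-7\right) \frac{87}{23} = \left(- \frac{33}{7}\right) \frac{87}{23} = - \frac{2871}{161}$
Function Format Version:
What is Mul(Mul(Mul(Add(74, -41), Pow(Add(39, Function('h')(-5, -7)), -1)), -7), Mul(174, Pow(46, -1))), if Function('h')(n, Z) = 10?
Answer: Rational(-2871, 161) ≈ -17.832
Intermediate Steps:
Mul(Mul(Mul(Add(74, -41), Pow(Add(39, Function('h')(-5, -7)), -1)), -7), Mul(174, Pow(46, -1))) = Mul(Mul(Mul(Add(74, -41), Pow(Add(39, 10), -1)), -7), Mul(174, Pow(46, -1))) = Mul(Mul(Mul(33, Pow(49, -1)), -7), Mul(174, Rational(1, 46))) = Mul(Mul(Mul(33, Rational(1, 49)), -7), Rational(87, 23)) = Mul(Mul(Rational(33, 49), -7), Rational(87, 23)) = Mul(Rational(-33, 7), Rational(87, 23)) = Rational(-2871, 161)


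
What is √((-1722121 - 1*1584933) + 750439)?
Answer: I*√2556615 ≈ 1598.9*I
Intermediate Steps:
√((-1722121 - 1*1584933) + 750439) = √((-1722121 - 1584933) + 750439) = √(-3307054 + 750439) = √(-2556615) = I*√2556615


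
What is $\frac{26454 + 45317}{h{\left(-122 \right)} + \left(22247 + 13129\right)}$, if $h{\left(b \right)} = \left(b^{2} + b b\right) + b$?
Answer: $\frac{71771}{65022} \approx 1.1038$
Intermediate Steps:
$h{\left(b \right)} = b + 2 b^{2}$ ($h{\left(b \right)} = \left(b^{2} + b^{2}\right) + b = 2 b^{2} + b = b + 2 b^{2}$)
$\frac{26454 + 45317}{h{\left(-122 \right)} + \left(22247 + 13129\right)} = \frac{26454 + 45317}{- 122 \left(1 + 2 \left(-122\right)\right) + \left(22247 + 13129\right)} = \frac{71771}{- 122 \left(1 - 244\right) + 35376} = \frac{71771}{\left(-122\right) \left(-243\right) + 35376} = \frac{71771}{29646 + 35376} = \frac{71771}{65022}$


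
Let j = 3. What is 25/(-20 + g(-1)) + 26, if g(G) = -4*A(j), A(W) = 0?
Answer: 99/4 ≈ 24.750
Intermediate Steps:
g(G) = 0 (g(G) = -4*0 = 0)
25/(-20 + g(-1)) + 26 = 25/(-20 + 0) + 26 = 25/(-20) + 26 = 25*(-1/20) + 26 = -5/4 + 26 = 99/4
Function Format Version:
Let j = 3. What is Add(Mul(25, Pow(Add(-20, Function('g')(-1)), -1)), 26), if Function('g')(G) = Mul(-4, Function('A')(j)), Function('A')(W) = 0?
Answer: Rational(99, 4) ≈ 24.750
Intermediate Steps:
Function('g')(G) = 0 (Function('g')(G) = Mul(-4, 0) = 0)
Add(Mul(25, Pow(Add(-20, Function('g')(-1)), -1)), 26) = Add(Mul(25, Pow(Add(-20, 0), -1)), 26) = Add(Mul(25, Pow(-20, -1)), 26) = Add(Mul(25, Rational(-1, 20)), 26) = Add(Rational(-5, 4), 26) = Rational(99, 4)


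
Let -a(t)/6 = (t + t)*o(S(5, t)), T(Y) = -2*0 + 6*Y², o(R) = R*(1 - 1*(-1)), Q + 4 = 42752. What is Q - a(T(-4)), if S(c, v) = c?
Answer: 54268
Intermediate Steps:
Q = 42748 (Q = -4 + 42752 = 42748)
o(R) = 2*R (o(R) = R*(1 + 1) = R*2 = 2*R)
T(Y) = 6*Y² (T(Y) = 0 + 6*Y² = 6*Y²)
a(t) = -120*t (a(t) = -6*(t + t)*2*5 = -6*2*t*10 = -120*t)
Q - a(T(-4)) = 42748 - (-120)*6*(-4)² = 42748 - (-120)*6*16 = 42748 - (-120)*96 = 42748 - 1*(-11520) = 42748 + 11520 = 54268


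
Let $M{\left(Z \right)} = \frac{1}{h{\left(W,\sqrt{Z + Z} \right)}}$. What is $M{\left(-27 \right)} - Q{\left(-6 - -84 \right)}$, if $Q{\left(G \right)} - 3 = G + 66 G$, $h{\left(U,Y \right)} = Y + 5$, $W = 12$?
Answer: $\frac{- 15687 \sqrt{6} + 26144 i}{- 5 i + 3 \sqrt{6}} \approx -5228.9 - 0.093018 i$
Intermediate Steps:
$h{\left(U,Y \right)} = 5 + Y$
$M{\left(Z \right)} = \frac{1}{5 + \sqrt{2} \sqrt{Z}}$ ($M{\left(Z \right)} = \frac{1}{5 + \sqrt{Z + Z}} = \frac{1}{5 + \sqrt{2 Z}} = \frac{1}{5 + \sqrt{2} \sqrt{Z}}$)
$Q{\left(G \right)} = 3 + 67 G$ ($Q{\left(G \right)} = 3 + \left(G + 66 G\right) = 3 + 67 G$)
$M{\left(-27 \right)} - Q{\left(-6 - -84 \right)} = \frac{1}{5 + \sqrt{2} \sqrt{-27}} - \left(3 + 67 \left(-6 - -84\right)\right) = \frac{1}{5 + \sqrt{2} \cdot 3 i \sqrt{3}} - \left(3 + 67 \left(-6 + 84\right)\right) = \frac{1}{5 + 3 i \sqrt{6}} - \left(3 + 67 \cdot 78\right) = \frac{1}{5 + 3 i \sqrt{6}} - \left(3 + 5226\right) = \frac{1}{5 + 3 i \sqrt{6}} - 5229 = -5229 + \frac{1}{5 + 3 i \sqrt{6}}$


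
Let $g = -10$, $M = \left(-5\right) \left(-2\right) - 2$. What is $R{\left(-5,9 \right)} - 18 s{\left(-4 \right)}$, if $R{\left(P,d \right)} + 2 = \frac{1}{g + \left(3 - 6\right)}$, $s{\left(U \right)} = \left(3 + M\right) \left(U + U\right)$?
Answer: $\frac{20565}{13} \approx 1581.9$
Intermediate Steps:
$M = 8$ ($M = 10 - 2 = 8$)
$s{\left(U \right)} = 22 U$ ($s{\left(U \right)} = \left(3 + 8\right) \left(U + U\right) = 11 \cdot 2 U = 22 U$)
$R{\left(P,d \right)} = - \frac{27}{13}$ ($R{\left(P,d \right)} = -2 + \frac{1}{-10 + \left(3 - 6\right)} = -2 + \frac{1}{-10 - 3} = -2 + \frac{1}{-13} = -2 - \frac{1}{13} = - \frac{27}{13}$)
$R{\left(-5,9 \right)} - 18 s{\left(-4 \right)} = - \frac{27}{13} - 18 \cdot 22 \left(-4\right) = - \frac{27}{13} - -1584 = - \frac{27}{13} + 1584 = \frac{20565}{13}$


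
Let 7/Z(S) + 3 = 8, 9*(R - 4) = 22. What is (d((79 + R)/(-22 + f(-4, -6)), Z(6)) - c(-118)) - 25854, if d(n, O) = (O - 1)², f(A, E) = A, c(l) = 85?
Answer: -648471/25 ≈ -25939.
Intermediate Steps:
R = 58/9 (R = 4 + (⅑)*22 = 4 + 22/9 = 58/9 ≈ 6.4444)
Z(S) = 7/5 (Z(S) = 7/(-3 + 8) = 7/5)
d(n, O) = (-1 + O)²
(d((79 + R)/(-22 + f(-4, -6)), Z(6)) - c(-118)) - 25854 = ((-1 + 7/5)² - 1*85) - 25854 = ((⅖)² - 85) - 25854 = (4/25 - 85) - 25854 = -2121/25 - 25854 = -648471/25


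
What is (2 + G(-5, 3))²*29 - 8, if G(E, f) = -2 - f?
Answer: 253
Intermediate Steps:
(2 + G(-5, 3))²*29 - 8 = (2 + (-2 - 1*3))²*29 - 8 = (2 + (-2 - 3))²*29 - 8 = (2 - 5)²*29 - 8 = (-3)²*29 - 8 = 9*29 - 8 = 261 - 8 = 253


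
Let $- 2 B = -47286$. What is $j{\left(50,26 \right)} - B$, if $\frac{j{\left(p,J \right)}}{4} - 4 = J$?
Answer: $-23523$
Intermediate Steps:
$B = 23643$ ($B = \left(- \frac{1}{2}\right) \left(-47286\right) = 23643$)
$j{\left(p,J \right)} = 16 + 4 J$
$j{\left(50,26 \right)} - B = \left(16 + 4 \cdot 26\right) - 23643 = \left(16 + 104\right) - 23643 = 120 - 23643 = -23523$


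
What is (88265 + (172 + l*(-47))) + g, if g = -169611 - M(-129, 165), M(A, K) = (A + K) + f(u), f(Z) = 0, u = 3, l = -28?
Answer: -79894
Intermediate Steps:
M(A, K) = A + K (M(A, K) = (A + K) + 0 = A + K)
g = -169647 (g = -169611 - (-129 + 165) = -169611 - 1*36 = -169611 - 36 = -169647)
(88265 + (172 + l*(-47))) + g = (88265 + (172 - 28*(-47))) - 169647 = (88265 + (172 + 1316)) - 169647 = (88265 + 1488) - 169647 = 89753 - 169647 = -79894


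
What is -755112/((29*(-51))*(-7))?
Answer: -251704/3451 ≈ -72.937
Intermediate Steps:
-755112/((29*(-51))*(-7)) = -755112/((-1479*(-7))) = -755112/10353 = -755112*1/10353 = -251704/3451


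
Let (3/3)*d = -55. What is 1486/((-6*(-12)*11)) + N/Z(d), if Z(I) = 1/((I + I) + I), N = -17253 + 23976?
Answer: -439280077/396 ≈ -1.1093e+6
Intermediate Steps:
d = -55
N = 6723
Z(I) = 1/(3*I) (Z(I) = 1/(2*I + I) = 1/(3*I))
1486/((-6*(-12)*11)) + N/Z(d) = 1486/((-6*(-12)*11)) + 6723/(((1/3)/(-55))) = 1486/((72*11)) + 6723/(((1/3)*(-1/55))) = 1486/792 + 6723/(-1/165) = 1486*(1/792) + 6723*(-165) = 743/396 - 1109295 = -439280077/396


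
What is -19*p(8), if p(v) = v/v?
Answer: -19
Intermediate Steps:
p(v) = 1
-19*p(8) = -19*1 = -19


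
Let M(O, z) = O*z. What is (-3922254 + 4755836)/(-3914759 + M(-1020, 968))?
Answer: -833582/4902119 ≈ -0.17005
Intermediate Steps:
(-3922254 + 4755836)/(-3914759 + M(-1020, 968)) = (-3922254 + 4755836)/(-3914759 - 1020*968) = 833582/(-3914759 - 987360) = 833582/(-4902119) = 833582*(-1/4902119) = -833582/4902119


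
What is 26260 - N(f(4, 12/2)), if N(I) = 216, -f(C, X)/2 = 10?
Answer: 26044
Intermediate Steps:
f(C, X) = -20 (f(C, X) = -2*10 = -20)
26260 - N(f(4, 12/2)) = 26260 - 1*216 = 26260 - 216 = 26044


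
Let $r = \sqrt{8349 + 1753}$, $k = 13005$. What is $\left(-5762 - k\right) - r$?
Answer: $-18767 - \sqrt{10102} \approx -18868.0$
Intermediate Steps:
$r = \sqrt{10102} \approx 100.51$
$\left(-5762 - k\right) - r = \left(-5762 - 13005\right) - \sqrt{10102} = -18767 - \sqrt{10102}$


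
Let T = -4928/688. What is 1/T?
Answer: -43/308 ≈ -0.13961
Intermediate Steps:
T = -308/43 (T = -4928*1/688 = -308/43 ≈ -7.1628)
1/T = 1/(-308/43) = -43/308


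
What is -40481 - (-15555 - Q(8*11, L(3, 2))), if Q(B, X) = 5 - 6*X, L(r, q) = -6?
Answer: -24885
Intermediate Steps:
Q(B, X) = 5 - 6*X
-40481 - (-15555 - Q(8*11, L(3, 2))) = -40481 - (-15555 - (5 - 6*(-6))) = -40481 - (-15555 - (5 + 36)) = -40481 - (-15555 - 1*41) = -40481 - (-15555 - 41) = -40481 - 1*(-15596) = -40481 + 15596 = -24885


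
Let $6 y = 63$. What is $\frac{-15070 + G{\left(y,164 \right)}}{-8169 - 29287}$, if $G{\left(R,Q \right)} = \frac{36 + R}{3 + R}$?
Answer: $\frac{135599}{337104} \approx 0.40225$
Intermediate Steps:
$y = \frac{21}{2}$ ($y = \frac{1}{6} \cdot 63 = \frac{21}{2} \approx 10.5$)
$G{\left(R,Q \right)} = \frac{36 + R}{3 + R}$
$\frac{-15070 + G{\left(y,164 \right)}}{-8169 - 29287} = \frac{-15070 + \frac{36 + \frac{21}{2}}{3 + \frac{21}{2}}}{-8169 - 29287} = \frac{-15070 + \frac{1}{\frac{27}{2}} \cdot \frac{93}{2}}{-37456} = \left(-15070 + \frac{2}{27} \cdot \frac{93}{2}\right) \left(- \frac{1}{37456}\right) = \left(-15070 + \frac{31}{9}\right) \left(- \frac{1}{37456}\right) = \left(- \frac{135599}{9}\right) \left(- \frac{1}{37456}\right) = \frac{135599}{337104}$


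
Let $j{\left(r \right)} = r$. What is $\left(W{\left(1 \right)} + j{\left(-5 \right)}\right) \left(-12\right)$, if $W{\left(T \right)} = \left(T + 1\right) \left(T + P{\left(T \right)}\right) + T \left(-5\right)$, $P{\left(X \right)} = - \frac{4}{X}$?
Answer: $192$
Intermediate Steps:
$W{\left(T \right)} = - 5 T + \left(1 + T\right) \left(T - \frac{4}{T}\right)$ ($W{\left(T \right)} = \left(T + 1\right) \left(T - \frac{4}{T}\right) + T \left(-5\right) = \left(1 + T\right) \left(T - \frac{4}{T}\right) - 5 T = - 5 T + \left(1 + T\right) \left(T - \frac{4}{T}\right)$)
$\left(W{\left(1 \right)} + j{\left(-5 \right)}\right) \left(-12\right) = \left(\left(-4 + 1^{2} - 4 - \frac{4}{1}\right) - 5\right) \left(-12\right) = \left(\left(-4 + 1 - 4 - 4\right) - 5\right) \left(-12\right) = \left(-11 - 5\right) \left(-12\right) = \left(-16\right) \left(-12\right) = 192$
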